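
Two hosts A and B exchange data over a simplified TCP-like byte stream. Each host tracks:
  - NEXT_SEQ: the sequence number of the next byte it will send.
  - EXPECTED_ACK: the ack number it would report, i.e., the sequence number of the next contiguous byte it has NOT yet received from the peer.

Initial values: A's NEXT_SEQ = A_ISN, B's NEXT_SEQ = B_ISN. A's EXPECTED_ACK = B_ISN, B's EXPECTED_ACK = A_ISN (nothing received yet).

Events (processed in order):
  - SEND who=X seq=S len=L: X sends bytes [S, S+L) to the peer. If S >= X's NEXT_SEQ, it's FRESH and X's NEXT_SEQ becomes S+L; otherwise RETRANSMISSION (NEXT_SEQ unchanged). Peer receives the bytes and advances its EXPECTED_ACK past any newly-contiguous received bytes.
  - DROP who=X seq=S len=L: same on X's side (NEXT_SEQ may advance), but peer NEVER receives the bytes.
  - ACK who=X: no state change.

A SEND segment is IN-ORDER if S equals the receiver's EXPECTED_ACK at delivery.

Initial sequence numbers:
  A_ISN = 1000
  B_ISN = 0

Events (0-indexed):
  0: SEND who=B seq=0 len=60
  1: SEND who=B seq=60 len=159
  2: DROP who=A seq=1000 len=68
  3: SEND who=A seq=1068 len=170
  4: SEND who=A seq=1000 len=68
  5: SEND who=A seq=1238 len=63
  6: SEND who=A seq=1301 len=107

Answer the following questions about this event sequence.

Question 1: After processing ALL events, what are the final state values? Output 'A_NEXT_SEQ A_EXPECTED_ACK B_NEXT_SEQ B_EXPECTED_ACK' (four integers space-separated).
After event 0: A_seq=1000 A_ack=60 B_seq=60 B_ack=1000
After event 1: A_seq=1000 A_ack=219 B_seq=219 B_ack=1000
After event 2: A_seq=1068 A_ack=219 B_seq=219 B_ack=1000
After event 3: A_seq=1238 A_ack=219 B_seq=219 B_ack=1000
After event 4: A_seq=1238 A_ack=219 B_seq=219 B_ack=1238
After event 5: A_seq=1301 A_ack=219 B_seq=219 B_ack=1301
After event 6: A_seq=1408 A_ack=219 B_seq=219 B_ack=1408

Answer: 1408 219 219 1408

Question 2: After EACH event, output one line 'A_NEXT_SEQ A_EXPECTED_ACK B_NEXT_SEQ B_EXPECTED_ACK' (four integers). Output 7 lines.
1000 60 60 1000
1000 219 219 1000
1068 219 219 1000
1238 219 219 1000
1238 219 219 1238
1301 219 219 1301
1408 219 219 1408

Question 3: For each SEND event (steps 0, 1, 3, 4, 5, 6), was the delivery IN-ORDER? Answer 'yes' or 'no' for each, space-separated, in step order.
Step 0: SEND seq=0 -> in-order
Step 1: SEND seq=60 -> in-order
Step 3: SEND seq=1068 -> out-of-order
Step 4: SEND seq=1000 -> in-order
Step 5: SEND seq=1238 -> in-order
Step 6: SEND seq=1301 -> in-order

Answer: yes yes no yes yes yes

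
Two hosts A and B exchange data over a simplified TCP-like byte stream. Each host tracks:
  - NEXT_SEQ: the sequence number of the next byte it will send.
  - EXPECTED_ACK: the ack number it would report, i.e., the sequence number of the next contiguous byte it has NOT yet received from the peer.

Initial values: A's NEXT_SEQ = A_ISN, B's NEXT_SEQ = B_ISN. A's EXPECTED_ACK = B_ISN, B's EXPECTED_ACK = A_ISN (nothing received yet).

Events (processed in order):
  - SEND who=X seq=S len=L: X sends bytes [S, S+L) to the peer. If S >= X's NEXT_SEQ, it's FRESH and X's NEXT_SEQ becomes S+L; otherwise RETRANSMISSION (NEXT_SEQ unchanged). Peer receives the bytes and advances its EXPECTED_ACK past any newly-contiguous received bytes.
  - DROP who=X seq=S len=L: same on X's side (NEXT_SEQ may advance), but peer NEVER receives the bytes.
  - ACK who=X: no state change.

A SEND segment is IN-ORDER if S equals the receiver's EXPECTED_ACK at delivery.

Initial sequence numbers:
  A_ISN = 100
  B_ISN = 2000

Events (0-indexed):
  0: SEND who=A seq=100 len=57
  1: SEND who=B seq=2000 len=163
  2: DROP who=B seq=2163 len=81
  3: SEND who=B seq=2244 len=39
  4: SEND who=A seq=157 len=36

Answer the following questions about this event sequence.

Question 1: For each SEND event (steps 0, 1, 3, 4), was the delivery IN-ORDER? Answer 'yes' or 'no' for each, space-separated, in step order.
Answer: yes yes no yes

Derivation:
Step 0: SEND seq=100 -> in-order
Step 1: SEND seq=2000 -> in-order
Step 3: SEND seq=2244 -> out-of-order
Step 4: SEND seq=157 -> in-order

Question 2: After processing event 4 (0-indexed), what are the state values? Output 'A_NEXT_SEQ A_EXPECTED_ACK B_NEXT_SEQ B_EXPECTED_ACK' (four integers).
After event 0: A_seq=157 A_ack=2000 B_seq=2000 B_ack=157
After event 1: A_seq=157 A_ack=2163 B_seq=2163 B_ack=157
After event 2: A_seq=157 A_ack=2163 B_seq=2244 B_ack=157
After event 3: A_seq=157 A_ack=2163 B_seq=2283 B_ack=157
After event 4: A_seq=193 A_ack=2163 B_seq=2283 B_ack=193

193 2163 2283 193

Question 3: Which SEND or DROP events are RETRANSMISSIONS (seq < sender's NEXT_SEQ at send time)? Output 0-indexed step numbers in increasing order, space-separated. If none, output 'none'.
Answer: none

Derivation:
Step 0: SEND seq=100 -> fresh
Step 1: SEND seq=2000 -> fresh
Step 2: DROP seq=2163 -> fresh
Step 3: SEND seq=2244 -> fresh
Step 4: SEND seq=157 -> fresh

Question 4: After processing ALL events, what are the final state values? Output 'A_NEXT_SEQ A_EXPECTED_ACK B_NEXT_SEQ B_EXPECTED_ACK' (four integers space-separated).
After event 0: A_seq=157 A_ack=2000 B_seq=2000 B_ack=157
After event 1: A_seq=157 A_ack=2163 B_seq=2163 B_ack=157
After event 2: A_seq=157 A_ack=2163 B_seq=2244 B_ack=157
After event 3: A_seq=157 A_ack=2163 B_seq=2283 B_ack=157
After event 4: A_seq=193 A_ack=2163 B_seq=2283 B_ack=193

Answer: 193 2163 2283 193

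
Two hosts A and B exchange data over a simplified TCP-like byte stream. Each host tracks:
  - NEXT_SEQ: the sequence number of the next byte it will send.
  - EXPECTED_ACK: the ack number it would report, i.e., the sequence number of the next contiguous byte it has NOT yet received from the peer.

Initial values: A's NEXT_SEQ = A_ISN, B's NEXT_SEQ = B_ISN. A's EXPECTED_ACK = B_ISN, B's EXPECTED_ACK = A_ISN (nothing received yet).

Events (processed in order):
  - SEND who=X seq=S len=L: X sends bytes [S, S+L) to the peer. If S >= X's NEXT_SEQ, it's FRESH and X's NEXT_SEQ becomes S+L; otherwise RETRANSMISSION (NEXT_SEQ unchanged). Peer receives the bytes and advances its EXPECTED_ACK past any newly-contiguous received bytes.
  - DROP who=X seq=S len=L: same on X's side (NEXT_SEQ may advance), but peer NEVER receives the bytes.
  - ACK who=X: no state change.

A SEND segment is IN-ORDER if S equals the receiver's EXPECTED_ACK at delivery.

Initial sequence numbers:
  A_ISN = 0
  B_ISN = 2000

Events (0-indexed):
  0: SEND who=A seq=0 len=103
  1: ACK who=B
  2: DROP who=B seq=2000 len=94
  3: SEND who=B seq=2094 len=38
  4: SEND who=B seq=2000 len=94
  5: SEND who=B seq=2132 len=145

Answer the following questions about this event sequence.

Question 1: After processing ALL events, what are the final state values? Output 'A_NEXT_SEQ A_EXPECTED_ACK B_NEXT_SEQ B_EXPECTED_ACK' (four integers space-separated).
After event 0: A_seq=103 A_ack=2000 B_seq=2000 B_ack=103
After event 1: A_seq=103 A_ack=2000 B_seq=2000 B_ack=103
After event 2: A_seq=103 A_ack=2000 B_seq=2094 B_ack=103
After event 3: A_seq=103 A_ack=2000 B_seq=2132 B_ack=103
After event 4: A_seq=103 A_ack=2132 B_seq=2132 B_ack=103
After event 5: A_seq=103 A_ack=2277 B_seq=2277 B_ack=103

Answer: 103 2277 2277 103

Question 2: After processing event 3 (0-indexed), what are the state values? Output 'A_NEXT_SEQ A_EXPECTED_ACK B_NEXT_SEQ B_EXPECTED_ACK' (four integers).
After event 0: A_seq=103 A_ack=2000 B_seq=2000 B_ack=103
After event 1: A_seq=103 A_ack=2000 B_seq=2000 B_ack=103
After event 2: A_seq=103 A_ack=2000 B_seq=2094 B_ack=103
After event 3: A_seq=103 A_ack=2000 B_seq=2132 B_ack=103

103 2000 2132 103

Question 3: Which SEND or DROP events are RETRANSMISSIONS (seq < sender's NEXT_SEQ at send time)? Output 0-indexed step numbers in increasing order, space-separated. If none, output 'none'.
Answer: 4

Derivation:
Step 0: SEND seq=0 -> fresh
Step 2: DROP seq=2000 -> fresh
Step 3: SEND seq=2094 -> fresh
Step 4: SEND seq=2000 -> retransmit
Step 5: SEND seq=2132 -> fresh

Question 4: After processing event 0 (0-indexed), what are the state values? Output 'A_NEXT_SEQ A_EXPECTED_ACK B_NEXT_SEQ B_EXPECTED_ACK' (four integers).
After event 0: A_seq=103 A_ack=2000 B_seq=2000 B_ack=103

103 2000 2000 103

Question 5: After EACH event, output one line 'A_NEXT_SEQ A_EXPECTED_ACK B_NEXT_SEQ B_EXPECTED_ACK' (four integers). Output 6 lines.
103 2000 2000 103
103 2000 2000 103
103 2000 2094 103
103 2000 2132 103
103 2132 2132 103
103 2277 2277 103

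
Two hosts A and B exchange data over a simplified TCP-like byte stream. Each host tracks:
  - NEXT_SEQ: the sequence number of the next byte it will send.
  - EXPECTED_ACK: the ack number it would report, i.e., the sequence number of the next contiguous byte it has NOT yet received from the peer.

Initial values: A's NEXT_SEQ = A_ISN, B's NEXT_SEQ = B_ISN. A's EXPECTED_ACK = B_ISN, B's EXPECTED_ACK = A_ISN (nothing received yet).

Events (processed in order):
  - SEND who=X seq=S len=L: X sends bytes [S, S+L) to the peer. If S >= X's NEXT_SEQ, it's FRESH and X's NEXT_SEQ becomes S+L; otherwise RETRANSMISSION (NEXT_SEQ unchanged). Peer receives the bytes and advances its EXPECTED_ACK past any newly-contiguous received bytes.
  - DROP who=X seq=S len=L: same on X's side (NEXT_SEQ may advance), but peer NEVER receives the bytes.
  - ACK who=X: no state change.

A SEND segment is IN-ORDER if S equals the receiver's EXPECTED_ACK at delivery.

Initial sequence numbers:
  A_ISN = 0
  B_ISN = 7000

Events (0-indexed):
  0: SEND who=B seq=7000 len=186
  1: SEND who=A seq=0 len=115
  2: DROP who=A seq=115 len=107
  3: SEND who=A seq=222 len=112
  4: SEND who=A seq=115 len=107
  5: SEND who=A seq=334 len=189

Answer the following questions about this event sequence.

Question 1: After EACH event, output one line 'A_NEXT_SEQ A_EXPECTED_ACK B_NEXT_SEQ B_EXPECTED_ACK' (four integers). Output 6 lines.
0 7186 7186 0
115 7186 7186 115
222 7186 7186 115
334 7186 7186 115
334 7186 7186 334
523 7186 7186 523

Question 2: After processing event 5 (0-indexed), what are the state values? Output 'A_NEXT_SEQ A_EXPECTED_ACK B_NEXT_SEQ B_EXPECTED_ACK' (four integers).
After event 0: A_seq=0 A_ack=7186 B_seq=7186 B_ack=0
After event 1: A_seq=115 A_ack=7186 B_seq=7186 B_ack=115
After event 2: A_seq=222 A_ack=7186 B_seq=7186 B_ack=115
After event 3: A_seq=334 A_ack=7186 B_seq=7186 B_ack=115
After event 4: A_seq=334 A_ack=7186 B_seq=7186 B_ack=334
After event 5: A_seq=523 A_ack=7186 B_seq=7186 B_ack=523

523 7186 7186 523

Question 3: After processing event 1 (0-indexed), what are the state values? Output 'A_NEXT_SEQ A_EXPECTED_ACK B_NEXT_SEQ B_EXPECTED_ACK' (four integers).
After event 0: A_seq=0 A_ack=7186 B_seq=7186 B_ack=0
After event 1: A_seq=115 A_ack=7186 B_seq=7186 B_ack=115

115 7186 7186 115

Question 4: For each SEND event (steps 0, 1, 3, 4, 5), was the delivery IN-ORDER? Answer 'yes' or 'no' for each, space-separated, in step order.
Answer: yes yes no yes yes

Derivation:
Step 0: SEND seq=7000 -> in-order
Step 1: SEND seq=0 -> in-order
Step 3: SEND seq=222 -> out-of-order
Step 4: SEND seq=115 -> in-order
Step 5: SEND seq=334 -> in-order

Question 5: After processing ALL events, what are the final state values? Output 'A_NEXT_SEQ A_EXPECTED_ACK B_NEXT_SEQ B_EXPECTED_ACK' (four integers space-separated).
Answer: 523 7186 7186 523

Derivation:
After event 0: A_seq=0 A_ack=7186 B_seq=7186 B_ack=0
After event 1: A_seq=115 A_ack=7186 B_seq=7186 B_ack=115
After event 2: A_seq=222 A_ack=7186 B_seq=7186 B_ack=115
After event 3: A_seq=334 A_ack=7186 B_seq=7186 B_ack=115
After event 4: A_seq=334 A_ack=7186 B_seq=7186 B_ack=334
After event 5: A_seq=523 A_ack=7186 B_seq=7186 B_ack=523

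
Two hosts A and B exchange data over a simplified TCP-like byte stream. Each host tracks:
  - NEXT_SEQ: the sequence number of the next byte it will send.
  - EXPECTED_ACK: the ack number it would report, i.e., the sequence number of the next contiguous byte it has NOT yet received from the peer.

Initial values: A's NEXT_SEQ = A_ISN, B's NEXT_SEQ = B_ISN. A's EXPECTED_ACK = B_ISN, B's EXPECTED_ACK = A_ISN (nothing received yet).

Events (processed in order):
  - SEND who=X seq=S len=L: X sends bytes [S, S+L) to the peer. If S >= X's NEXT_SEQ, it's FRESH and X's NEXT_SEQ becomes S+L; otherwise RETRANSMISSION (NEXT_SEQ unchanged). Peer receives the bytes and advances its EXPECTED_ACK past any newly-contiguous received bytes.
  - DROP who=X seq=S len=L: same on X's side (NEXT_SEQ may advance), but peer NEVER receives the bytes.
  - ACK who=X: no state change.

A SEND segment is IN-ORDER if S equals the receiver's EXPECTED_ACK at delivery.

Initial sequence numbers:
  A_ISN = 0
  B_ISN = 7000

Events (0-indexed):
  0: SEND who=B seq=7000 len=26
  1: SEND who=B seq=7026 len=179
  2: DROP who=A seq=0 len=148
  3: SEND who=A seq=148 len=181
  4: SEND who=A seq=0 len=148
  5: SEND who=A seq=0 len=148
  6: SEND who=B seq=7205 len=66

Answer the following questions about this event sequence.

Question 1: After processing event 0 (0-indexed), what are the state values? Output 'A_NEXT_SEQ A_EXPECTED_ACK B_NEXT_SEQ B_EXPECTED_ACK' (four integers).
After event 0: A_seq=0 A_ack=7026 B_seq=7026 B_ack=0

0 7026 7026 0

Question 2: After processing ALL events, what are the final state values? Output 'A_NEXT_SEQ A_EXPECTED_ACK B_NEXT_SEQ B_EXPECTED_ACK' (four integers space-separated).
Answer: 329 7271 7271 329

Derivation:
After event 0: A_seq=0 A_ack=7026 B_seq=7026 B_ack=0
After event 1: A_seq=0 A_ack=7205 B_seq=7205 B_ack=0
After event 2: A_seq=148 A_ack=7205 B_seq=7205 B_ack=0
After event 3: A_seq=329 A_ack=7205 B_seq=7205 B_ack=0
After event 4: A_seq=329 A_ack=7205 B_seq=7205 B_ack=329
After event 5: A_seq=329 A_ack=7205 B_seq=7205 B_ack=329
After event 6: A_seq=329 A_ack=7271 B_seq=7271 B_ack=329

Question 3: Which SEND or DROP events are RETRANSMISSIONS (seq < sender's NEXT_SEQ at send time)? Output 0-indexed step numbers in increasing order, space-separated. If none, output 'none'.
Step 0: SEND seq=7000 -> fresh
Step 1: SEND seq=7026 -> fresh
Step 2: DROP seq=0 -> fresh
Step 3: SEND seq=148 -> fresh
Step 4: SEND seq=0 -> retransmit
Step 5: SEND seq=0 -> retransmit
Step 6: SEND seq=7205 -> fresh

Answer: 4 5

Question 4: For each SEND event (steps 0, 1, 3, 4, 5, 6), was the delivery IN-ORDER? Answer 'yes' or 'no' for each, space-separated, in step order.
Step 0: SEND seq=7000 -> in-order
Step 1: SEND seq=7026 -> in-order
Step 3: SEND seq=148 -> out-of-order
Step 4: SEND seq=0 -> in-order
Step 5: SEND seq=0 -> out-of-order
Step 6: SEND seq=7205 -> in-order

Answer: yes yes no yes no yes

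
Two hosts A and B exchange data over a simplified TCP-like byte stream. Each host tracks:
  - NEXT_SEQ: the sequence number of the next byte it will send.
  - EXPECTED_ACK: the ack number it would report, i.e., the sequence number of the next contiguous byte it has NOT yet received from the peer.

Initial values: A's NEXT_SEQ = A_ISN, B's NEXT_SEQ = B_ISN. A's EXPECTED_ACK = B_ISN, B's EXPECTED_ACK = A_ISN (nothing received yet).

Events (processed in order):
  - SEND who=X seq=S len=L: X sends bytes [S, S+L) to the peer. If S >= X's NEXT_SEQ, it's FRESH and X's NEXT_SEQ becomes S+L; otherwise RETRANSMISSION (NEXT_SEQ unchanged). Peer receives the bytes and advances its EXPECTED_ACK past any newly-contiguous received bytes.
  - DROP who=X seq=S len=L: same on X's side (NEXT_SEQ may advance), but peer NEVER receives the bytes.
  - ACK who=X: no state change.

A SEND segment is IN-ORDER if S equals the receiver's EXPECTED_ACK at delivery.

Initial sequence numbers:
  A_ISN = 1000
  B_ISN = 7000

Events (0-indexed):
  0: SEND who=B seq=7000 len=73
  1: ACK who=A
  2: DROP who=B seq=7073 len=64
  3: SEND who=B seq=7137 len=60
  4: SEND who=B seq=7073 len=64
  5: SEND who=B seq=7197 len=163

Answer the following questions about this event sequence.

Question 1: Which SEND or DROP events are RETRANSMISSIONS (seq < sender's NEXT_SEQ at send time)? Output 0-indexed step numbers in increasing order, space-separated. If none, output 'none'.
Step 0: SEND seq=7000 -> fresh
Step 2: DROP seq=7073 -> fresh
Step 3: SEND seq=7137 -> fresh
Step 4: SEND seq=7073 -> retransmit
Step 5: SEND seq=7197 -> fresh

Answer: 4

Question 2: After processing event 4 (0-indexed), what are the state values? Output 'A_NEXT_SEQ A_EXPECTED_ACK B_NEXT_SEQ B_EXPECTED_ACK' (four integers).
After event 0: A_seq=1000 A_ack=7073 B_seq=7073 B_ack=1000
After event 1: A_seq=1000 A_ack=7073 B_seq=7073 B_ack=1000
After event 2: A_seq=1000 A_ack=7073 B_seq=7137 B_ack=1000
After event 3: A_seq=1000 A_ack=7073 B_seq=7197 B_ack=1000
After event 4: A_seq=1000 A_ack=7197 B_seq=7197 B_ack=1000

1000 7197 7197 1000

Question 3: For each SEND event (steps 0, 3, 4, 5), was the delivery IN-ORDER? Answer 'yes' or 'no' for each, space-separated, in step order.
Step 0: SEND seq=7000 -> in-order
Step 3: SEND seq=7137 -> out-of-order
Step 4: SEND seq=7073 -> in-order
Step 5: SEND seq=7197 -> in-order

Answer: yes no yes yes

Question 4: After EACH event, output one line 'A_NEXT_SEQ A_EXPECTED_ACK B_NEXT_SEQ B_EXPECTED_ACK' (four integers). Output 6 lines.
1000 7073 7073 1000
1000 7073 7073 1000
1000 7073 7137 1000
1000 7073 7197 1000
1000 7197 7197 1000
1000 7360 7360 1000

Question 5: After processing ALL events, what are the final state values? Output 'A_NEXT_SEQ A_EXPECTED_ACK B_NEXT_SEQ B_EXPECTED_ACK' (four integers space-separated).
After event 0: A_seq=1000 A_ack=7073 B_seq=7073 B_ack=1000
After event 1: A_seq=1000 A_ack=7073 B_seq=7073 B_ack=1000
After event 2: A_seq=1000 A_ack=7073 B_seq=7137 B_ack=1000
After event 3: A_seq=1000 A_ack=7073 B_seq=7197 B_ack=1000
After event 4: A_seq=1000 A_ack=7197 B_seq=7197 B_ack=1000
After event 5: A_seq=1000 A_ack=7360 B_seq=7360 B_ack=1000

Answer: 1000 7360 7360 1000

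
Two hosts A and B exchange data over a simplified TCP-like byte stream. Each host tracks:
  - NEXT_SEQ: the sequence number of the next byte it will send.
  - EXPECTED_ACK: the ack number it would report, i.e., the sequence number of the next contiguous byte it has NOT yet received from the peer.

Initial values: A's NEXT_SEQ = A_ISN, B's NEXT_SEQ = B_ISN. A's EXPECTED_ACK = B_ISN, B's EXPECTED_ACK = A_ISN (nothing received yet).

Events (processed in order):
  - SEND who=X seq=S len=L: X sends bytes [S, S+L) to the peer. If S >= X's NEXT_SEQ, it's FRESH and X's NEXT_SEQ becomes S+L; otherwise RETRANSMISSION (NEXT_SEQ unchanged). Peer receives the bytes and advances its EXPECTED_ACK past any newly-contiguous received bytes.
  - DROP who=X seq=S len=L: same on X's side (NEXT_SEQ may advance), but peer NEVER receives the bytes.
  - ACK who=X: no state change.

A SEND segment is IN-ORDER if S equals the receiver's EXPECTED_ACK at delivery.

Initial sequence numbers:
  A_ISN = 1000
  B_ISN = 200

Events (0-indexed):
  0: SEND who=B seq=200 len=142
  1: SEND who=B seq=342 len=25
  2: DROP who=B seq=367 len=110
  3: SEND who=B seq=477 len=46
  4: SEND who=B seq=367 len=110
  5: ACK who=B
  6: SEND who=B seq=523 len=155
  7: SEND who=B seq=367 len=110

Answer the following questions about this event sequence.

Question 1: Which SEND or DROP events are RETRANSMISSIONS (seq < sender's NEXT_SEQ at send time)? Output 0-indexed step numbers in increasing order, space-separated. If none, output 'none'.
Answer: 4 7

Derivation:
Step 0: SEND seq=200 -> fresh
Step 1: SEND seq=342 -> fresh
Step 2: DROP seq=367 -> fresh
Step 3: SEND seq=477 -> fresh
Step 4: SEND seq=367 -> retransmit
Step 6: SEND seq=523 -> fresh
Step 7: SEND seq=367 -> retransmit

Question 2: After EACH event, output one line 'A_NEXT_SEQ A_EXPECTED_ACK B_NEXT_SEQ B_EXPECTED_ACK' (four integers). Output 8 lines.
1000 342 342 1000
1000 367 367 1000
1000 367 477 1000
1000 367 523 1000
1000 523 523 1000
1000 523 523 1000
1000 678 678 1000
1000 678 678 1000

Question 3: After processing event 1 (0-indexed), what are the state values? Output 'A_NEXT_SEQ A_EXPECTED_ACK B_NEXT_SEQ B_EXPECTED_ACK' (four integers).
After event 0: A_seq=1000 A_ack=342 B_seq=342 B_ack=1000
After event 1: A_seq=1000 A_ack=367 B_seq=367 B_ack=1000

1000 367 367 1000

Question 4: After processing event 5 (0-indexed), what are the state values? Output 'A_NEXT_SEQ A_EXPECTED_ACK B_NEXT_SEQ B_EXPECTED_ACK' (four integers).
After event 0: A_seq=1000 A_ack=342 B_seq=342 B_ack=1000
After event 1: A_seq=1000 A_ack=367 B_seq=367 B_ack=1000
After event 2: A_seq=1000 A_ack=367 B_seq=477 B_ack=1000
After event 3: A_seq=1000 A_ack=367 B_seq=523 B_ack=1000
After event 4: A_seq=1000 A_ack=523 B_seq=523 B_ack=1000
After event 5: A_seq=1000 A_ack=523 B_seq=523 B_ack=1000

1000 523 523 1000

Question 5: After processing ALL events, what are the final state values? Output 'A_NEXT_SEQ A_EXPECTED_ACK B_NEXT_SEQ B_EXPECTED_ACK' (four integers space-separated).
After event 0: A_seq=1000 A_ack=342 B_seq=342 B_ack=1000
After event 1: A_seq=1000 A_ack=367 B_seq=367 B_ack=1000
After event 2: A_seq=1000 A_ack=367 B_seq=477 B_ack=1000
After event 3: A_seq=1000 A_ack=367 B_seq=523 B_ack=1000
After event 4: A_seq=1000 A_ack=523 B_seq=523 B_ack=1000
After event 5: A_seq=1000 A_ack=523 B_seq=523 B_ack=1000
After event 6: A_seq=1000 A_ack=678 B_seq=678 B_ack=1000
After event 7: A_seq=1000 A_ack=678 B_seq=678 B_ack=1000

Answer: 1000 678 678 1000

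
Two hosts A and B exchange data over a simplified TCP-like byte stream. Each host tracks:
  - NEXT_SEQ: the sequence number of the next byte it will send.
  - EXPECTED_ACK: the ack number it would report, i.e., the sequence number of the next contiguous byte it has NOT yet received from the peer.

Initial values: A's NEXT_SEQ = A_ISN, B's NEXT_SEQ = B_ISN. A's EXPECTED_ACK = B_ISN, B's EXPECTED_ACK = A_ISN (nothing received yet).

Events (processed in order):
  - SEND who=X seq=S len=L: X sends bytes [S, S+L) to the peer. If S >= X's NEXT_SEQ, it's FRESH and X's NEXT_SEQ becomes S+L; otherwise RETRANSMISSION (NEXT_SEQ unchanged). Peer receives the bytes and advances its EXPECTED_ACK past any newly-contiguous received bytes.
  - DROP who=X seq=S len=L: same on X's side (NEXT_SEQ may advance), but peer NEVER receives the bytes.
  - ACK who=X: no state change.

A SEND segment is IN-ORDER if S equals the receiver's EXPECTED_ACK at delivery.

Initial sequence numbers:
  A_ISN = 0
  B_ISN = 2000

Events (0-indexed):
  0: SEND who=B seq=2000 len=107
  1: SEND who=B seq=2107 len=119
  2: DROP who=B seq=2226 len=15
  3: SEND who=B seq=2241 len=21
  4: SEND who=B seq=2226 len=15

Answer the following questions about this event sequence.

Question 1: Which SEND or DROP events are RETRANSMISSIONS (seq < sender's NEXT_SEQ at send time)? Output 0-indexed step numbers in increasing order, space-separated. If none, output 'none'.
Answer: 4

Derivation:
Step 0: SEND seq=2000 -> fresh
Step 1: SEND seq=2107 -> fresh
Step 2: DROP seq=2226 -> fresh
Step 3: SEND seq=2241 -> fresh
Step 4: SEND seq=2226 -> retransmit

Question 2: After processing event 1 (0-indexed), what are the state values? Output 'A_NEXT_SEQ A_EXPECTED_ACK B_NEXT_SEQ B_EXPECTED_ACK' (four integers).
After event 0: A_seq=0 A_ack=2107 B_seq=2107 B_ack=0
After event 1: A_seq=0 A_ack=2226 B_seq=2226 B_ack=0

0 2226 2226 0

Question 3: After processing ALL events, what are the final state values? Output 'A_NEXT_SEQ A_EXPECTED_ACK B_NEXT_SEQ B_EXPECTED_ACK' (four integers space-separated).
After event 0: A_seq=0 A_ack=2107 B_seq=2107 B_ack=0
After event 1: A_seq=0 A_ack=2226 B_seq=2226 B_ack=0
After event 2: A_seq=0 A_ack=2226 B_seq=2241 B_ack=0
After event 3: A_seq=0 A_ack=2226 B_seq=2262 B_ack=0
After event 4: A_seq=0 A_ack=2262 B_seq=2262 B_ack=0

Answer: 0 2262 2262 0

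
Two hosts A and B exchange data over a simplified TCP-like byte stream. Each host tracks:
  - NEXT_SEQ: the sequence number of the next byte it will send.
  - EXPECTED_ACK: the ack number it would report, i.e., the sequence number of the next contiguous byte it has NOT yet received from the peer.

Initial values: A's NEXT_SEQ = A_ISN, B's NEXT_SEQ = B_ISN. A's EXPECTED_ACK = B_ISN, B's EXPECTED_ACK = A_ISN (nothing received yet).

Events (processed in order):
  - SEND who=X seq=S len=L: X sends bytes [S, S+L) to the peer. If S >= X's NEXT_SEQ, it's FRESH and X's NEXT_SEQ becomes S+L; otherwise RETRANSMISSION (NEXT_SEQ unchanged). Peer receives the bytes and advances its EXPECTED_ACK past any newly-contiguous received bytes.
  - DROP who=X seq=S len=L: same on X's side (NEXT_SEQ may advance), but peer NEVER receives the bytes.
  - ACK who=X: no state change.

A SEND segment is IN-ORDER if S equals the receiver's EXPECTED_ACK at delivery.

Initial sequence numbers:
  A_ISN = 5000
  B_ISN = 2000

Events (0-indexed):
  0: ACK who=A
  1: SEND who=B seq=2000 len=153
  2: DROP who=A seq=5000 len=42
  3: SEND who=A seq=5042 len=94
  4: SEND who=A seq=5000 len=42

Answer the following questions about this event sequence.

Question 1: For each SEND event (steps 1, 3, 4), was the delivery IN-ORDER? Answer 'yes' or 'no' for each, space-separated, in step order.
Answer: yes no yes

Derivation:
Step 1: SEND seq=2000 -> in-order
Step 3: SEND seq=5042 -> out-of-order
Step 4: SEND seq=5000 -> in-order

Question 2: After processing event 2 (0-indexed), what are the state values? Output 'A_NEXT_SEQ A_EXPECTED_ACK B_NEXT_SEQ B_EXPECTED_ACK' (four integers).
After event 0: A_seq=5000 A_ack=2000 B_seq=2000 B_ack=5000
After event 1: A_seq=5000 A_ack=2153 B_seq=2153 B_ack=5000
After event 2: A_seq=5042 A_ack=2153 B_seq=2153 B_ack=5000

5042 2153 2153 5000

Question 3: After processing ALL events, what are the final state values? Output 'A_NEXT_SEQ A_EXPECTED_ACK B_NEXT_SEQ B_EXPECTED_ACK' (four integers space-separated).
After event 0: A_seq=5000 A_ack=2000 B_seq=2000 B_ack=5000
After event 1: A_seq=5000 A_ack=2153 B_seq=2153 B_ack=5000
After event 2: A_seq=5042 A_ack=2153 B_seq=2153 B_ack=5000
After event 3: A_seq=5136 A_ack=2153 B_seq=2153 B_ack=5000
After event 4: A_seq=5136 A_ack=2153 B_seq=2153 B_ack=5136

Answer: 5136 2153 2153 5136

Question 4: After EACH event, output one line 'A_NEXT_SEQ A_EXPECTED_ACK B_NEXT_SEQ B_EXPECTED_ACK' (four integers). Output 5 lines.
5000 2000 2000 5000
5000 2153 2153 5000
5042 2153 2153 5000
5136 2153 2153 5000
5136 2153 2153 5136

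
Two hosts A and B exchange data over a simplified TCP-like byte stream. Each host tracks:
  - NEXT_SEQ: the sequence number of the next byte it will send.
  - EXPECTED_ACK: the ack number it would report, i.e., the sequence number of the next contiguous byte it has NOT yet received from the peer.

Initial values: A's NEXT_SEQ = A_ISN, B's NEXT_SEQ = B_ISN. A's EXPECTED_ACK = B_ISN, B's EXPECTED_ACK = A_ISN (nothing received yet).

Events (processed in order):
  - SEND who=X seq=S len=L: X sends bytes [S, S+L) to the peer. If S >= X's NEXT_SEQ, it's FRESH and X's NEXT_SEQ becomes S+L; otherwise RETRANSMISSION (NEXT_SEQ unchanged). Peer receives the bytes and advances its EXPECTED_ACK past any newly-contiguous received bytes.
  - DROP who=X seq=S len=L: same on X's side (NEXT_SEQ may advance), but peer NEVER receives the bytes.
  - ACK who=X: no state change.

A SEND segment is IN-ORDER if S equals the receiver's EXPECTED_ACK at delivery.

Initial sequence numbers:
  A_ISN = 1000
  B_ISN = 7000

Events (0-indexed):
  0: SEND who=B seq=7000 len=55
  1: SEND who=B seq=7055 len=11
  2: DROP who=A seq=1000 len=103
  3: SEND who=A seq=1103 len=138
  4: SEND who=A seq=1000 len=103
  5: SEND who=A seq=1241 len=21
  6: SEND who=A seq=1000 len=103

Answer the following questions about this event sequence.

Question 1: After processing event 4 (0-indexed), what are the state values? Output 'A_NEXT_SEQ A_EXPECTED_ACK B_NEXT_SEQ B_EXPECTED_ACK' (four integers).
After event 0: A_seq=1000 A_ack=7055 B_seq=7055 B_ack=1000
After event 1: A_seq=1000 A_ack=7066 B_seq=7066 B_ack=1000
After event 2: A_seq=1103 A_ack=7066 B_seq=7066 B_ack=1000
After event 3: A_seq=1241 A_ack=7066 B_seq=7066 B_ack=1000
After event 4: A_seq=1241 A_ack=7066 B_seq=7066 B_ack=1241

1241 7066 7066 1241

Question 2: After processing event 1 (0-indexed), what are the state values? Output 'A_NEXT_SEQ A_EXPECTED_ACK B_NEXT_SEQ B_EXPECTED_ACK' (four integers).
After event 0: A_seq=1000 A_ack=7055 B_seq=7055 B_ack=1000
After event 1: A_seq=1000 A_ack=7066 B_seq=7066 B_ack=1000

1000 7066 7066 1000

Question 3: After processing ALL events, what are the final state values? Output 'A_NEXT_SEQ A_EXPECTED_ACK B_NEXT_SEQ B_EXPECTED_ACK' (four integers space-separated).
Answer: 1262 7066 7066 1262

Derivation:
After event 0: A_seq=1000 A_ack=7055 B_seq=7055 B_ack=1000
After event 1: A_seq=1000 A_ack=7066 B_seq=7066 B_ack=1000
After event 2: A_seq=1103 A_ack=7066 B_seq=7066 B_ack=1000
After event 3: A_seq=1241 A_ack=7066 B_seq=7066 B_ack=1000
After event 4: A_seq=1241 A_ack=7066 B_seq=7066 B_ack=1241
After event 5: A_seq=1262 A_ack=7066 B_seq=7066 B_ack=1262
After event 6: A_seq=1262 A_ack=7066 B_seq=7066 B_ack=1262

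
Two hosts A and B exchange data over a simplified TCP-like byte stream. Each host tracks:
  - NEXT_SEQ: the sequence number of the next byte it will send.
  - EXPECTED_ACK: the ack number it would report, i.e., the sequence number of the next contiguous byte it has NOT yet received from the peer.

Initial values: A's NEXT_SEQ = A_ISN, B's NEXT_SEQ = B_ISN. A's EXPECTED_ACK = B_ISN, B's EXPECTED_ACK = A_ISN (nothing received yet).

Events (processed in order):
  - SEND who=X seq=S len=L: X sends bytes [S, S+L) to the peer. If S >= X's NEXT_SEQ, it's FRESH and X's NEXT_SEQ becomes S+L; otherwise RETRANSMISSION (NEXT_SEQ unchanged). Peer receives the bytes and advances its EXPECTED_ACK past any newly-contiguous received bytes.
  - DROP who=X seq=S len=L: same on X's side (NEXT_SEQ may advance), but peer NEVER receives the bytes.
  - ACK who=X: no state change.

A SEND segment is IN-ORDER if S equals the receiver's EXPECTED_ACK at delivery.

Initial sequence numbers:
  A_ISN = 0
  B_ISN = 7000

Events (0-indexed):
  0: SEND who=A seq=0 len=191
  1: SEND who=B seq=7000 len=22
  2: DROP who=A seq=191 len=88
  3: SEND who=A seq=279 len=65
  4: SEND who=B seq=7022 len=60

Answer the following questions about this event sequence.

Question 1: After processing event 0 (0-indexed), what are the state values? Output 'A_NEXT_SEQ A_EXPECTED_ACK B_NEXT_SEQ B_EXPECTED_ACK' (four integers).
After event 0: A_seq=191 A_ack=7000 B_seq=7000 B_ack=191

191 7000 7000 191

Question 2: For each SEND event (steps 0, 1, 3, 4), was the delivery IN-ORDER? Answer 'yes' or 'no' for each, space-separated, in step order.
Step 0: SEND seq=0 -> in-order
Step 1: SEND seq=7000 -> in-order
Step 3: SEND seq=279 -> out-of-order
Step 4: SEND seq=7022 -> in-order

Answer: yes yes no yes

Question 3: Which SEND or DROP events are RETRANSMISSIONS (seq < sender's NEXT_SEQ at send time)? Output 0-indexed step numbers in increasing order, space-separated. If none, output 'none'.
Step 0: SEND seq=0 -> fresh
Step 1: SEND seq=7000 -> fresh
Step 2: DROP seq=191 -> fresh
Step 3: SEND seq=279 -> fresh
Step 4: SEND seq=7022 -> fresh

Answer: none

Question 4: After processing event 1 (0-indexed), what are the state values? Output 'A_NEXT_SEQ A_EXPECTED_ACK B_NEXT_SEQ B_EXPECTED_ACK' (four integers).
After event 0: A_seq=191 A_ack=7000 B_seq=7000 B_ack=191
After event 1: A_seq=191 A_ack=7022 B_seq=7022 B_ack=191

191 7022 7022 191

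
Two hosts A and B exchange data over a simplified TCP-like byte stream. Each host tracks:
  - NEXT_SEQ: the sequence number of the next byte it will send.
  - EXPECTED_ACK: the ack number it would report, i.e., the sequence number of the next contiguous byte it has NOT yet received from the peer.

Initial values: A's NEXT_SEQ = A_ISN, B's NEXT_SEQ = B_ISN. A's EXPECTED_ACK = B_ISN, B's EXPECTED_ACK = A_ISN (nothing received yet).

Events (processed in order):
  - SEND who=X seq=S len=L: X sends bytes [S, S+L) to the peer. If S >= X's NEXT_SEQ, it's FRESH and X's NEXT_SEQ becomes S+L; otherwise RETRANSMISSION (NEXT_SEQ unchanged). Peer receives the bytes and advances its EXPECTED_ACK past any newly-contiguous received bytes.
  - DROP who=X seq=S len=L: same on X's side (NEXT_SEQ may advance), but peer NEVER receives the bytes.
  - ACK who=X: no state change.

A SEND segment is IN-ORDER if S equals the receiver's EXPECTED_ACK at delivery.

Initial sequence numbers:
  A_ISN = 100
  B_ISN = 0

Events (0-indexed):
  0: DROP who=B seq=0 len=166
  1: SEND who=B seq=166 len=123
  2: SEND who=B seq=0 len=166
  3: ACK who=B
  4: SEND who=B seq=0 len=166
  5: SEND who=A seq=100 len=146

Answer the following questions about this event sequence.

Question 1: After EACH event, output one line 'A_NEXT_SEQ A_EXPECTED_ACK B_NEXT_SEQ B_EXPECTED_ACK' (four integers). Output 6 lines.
100 0 166 100
100 0 289 100
100 289 289 100
100 289 289 100
100 289 289 100
246 289 289 246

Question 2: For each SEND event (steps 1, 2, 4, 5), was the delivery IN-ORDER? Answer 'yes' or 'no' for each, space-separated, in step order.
Answer: no yes no yes

Derivation:
Step 1: SEND seq=166 -> out-of-order
Step 2: SEND seq=0 -> in-order
Step 4: SEND seq=0 -> out-of-order
Step 5: SEND seq=100 -> in-order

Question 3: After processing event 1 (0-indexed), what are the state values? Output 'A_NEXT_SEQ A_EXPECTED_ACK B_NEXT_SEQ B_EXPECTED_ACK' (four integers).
After event 0: A_seq=100 A_ack=0 B_seq=166 B_ack=100
After event 1: A_seq=100 A_ack=0 B_seq=289 B_ack=100

100 0 289 100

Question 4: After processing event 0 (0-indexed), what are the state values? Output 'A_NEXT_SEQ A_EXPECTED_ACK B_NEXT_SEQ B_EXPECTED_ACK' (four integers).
After event 0: A_seq=100 A_ack=0 B_seq=166 B_ack=100

100 0 166 100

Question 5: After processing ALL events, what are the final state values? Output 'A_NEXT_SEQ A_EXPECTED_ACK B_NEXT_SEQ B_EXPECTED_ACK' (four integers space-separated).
Answer: 246 289 289 246

Derivation:
After event 0: A_seq=100 A_ack=0 B_seq=166 B_ack=100
After event 1: A_seq=100 A_ack=0 B_seq=289 B_ack=100
After event 2: A_seq=100 A_ack=289 B_seq=289 B_ack=100
After event 3: A_seq=100 A_ack=289 B_seq=289 B_ack=100
After event 4: A_seq=100 A_ack=289 B_seq=289 B_ack=100
After event 5: A_seq=246 A_ack=289 B_seq=289 B_ack=246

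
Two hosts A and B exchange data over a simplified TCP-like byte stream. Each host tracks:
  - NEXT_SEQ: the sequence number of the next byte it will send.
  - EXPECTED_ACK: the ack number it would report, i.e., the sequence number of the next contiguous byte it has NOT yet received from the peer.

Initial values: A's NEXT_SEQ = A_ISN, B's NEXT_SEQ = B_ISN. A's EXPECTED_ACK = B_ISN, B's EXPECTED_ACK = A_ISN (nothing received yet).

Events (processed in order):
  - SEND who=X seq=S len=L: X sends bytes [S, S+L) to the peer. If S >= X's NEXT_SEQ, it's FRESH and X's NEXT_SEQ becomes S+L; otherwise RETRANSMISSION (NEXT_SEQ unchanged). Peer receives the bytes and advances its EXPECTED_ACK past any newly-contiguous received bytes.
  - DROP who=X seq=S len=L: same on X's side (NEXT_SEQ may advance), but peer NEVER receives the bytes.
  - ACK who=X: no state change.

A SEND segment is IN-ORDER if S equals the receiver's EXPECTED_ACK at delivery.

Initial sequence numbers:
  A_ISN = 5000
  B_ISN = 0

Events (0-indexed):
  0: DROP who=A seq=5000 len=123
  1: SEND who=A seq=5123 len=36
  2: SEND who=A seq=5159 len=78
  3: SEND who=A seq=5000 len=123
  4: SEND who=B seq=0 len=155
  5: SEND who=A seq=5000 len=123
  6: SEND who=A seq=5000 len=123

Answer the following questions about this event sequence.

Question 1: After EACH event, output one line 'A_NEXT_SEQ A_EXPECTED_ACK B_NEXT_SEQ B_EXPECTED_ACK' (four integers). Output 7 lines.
5123 0 0 5000
5159 0 0 5000
5237 0 0 5000
5237 0 0 5237
5237 155 155 5237
5237 155 155 5237
5237 155 155 5237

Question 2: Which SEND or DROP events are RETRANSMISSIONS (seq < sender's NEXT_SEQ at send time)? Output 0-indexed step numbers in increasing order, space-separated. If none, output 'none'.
Step 0: DROP seq=5000 -> fresh
Step 1: SEND seq=5123 -> fresh
Step 2: SEND seq=5159 -> fresh
Step 3: SEND seq=5000 -> retransmit
Step 4: SEND seq=0 -> fresh
Step 5: SEND seq=5000 -> retransmit
Step 6: SEND seq=5000 -> retransmit

Answer: 3 5 6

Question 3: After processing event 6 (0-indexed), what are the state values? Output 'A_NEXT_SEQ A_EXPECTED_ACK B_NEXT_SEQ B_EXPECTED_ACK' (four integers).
After event 0: A_seq=5123 A_ack=0 B_seq=0 B_ack=5000
After event 1: A_seq=5159 A_ack=0 B_seq=0 B_ack=5000
After event 2: A_seq=5237 A_ack=0 B_seq=0 B_ack=5000
After event 3: A_seq=5237 A_ack=0 B_seq=0 B_ack=5237
After event 4: A_seq=5237 A_ack=155 B_seq=155 B_ack=5237
After event 5: A_seq=5237 A_ack=155 B_seq=155 B_ack=5237
After event 6: A_seq=5237 A_ack=155 B_seq=155 B_ack=5237

5237 155 155 5237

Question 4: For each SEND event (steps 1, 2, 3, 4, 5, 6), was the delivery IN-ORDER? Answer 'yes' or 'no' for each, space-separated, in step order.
Step 1: SEND seq=5123 -> out-of-order
Step 2: SEND seq=5159 -> out-of-order
Step 3: SEND seq=5000 -> in-order
Step 4: SEND seq=0 -> in-order
Step 5: SEND seq=5000 -> out-of-order
Step 6: SEND seq=5000 -> out-of-order

Answer: no no yes yes no no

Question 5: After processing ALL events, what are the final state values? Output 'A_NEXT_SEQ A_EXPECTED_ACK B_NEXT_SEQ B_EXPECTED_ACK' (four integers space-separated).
Answer: 5237 155 155 5237

Derivation:
After event 0: A_seq=5123 A_ack=0 B_seq=0 B_ack=5000
After event 1: A_seq=5159 A_ack=0 B_seq=0 B_ack=5000
After event 2: A_seq=5237 A_ack=0 B_seq=0 B_ack=5000
After event 3: A_seq=5237 A_ack=0 B_seq=0 B_ack=5237
After event 4: A_seq=5237 A_ack=155 B_seq=155 B_ack=5237
After event 5: A_seq=5237 A_ack=155 B_seq=155 B_ack=5237
After event 6: A_seq=5237 A_ack=155 B_seq=155 B_ack=5237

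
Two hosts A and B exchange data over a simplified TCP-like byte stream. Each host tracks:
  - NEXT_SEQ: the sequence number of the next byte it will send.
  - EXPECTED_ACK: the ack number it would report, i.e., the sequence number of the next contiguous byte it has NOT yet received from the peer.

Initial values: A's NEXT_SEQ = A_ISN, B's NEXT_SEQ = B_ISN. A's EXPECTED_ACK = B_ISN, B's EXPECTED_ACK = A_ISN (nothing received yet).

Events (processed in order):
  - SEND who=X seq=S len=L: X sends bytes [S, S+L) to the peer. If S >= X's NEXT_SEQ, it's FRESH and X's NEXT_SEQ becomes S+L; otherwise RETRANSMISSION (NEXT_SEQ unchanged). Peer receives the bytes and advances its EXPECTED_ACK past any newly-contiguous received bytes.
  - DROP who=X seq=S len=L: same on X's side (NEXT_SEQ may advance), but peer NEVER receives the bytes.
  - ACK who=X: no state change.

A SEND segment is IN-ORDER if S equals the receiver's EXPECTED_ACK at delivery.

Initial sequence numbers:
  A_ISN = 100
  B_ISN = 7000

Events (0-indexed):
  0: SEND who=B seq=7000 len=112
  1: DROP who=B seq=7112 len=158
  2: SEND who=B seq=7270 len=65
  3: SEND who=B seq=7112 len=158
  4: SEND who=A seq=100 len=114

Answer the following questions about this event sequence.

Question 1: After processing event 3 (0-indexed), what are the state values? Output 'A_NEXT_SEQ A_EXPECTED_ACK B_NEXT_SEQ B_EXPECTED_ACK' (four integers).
After event 0: A_seq=100 A_ack=7112 B_seq=7112 B_ack=100
After event 1: A_seq=100 A_ack=7112 B_seq=7270 B_ack=100
After event 2: A_seq=100 A_ack=7112 B_seq=7335 B_ack=100
After event 3: A_seq=100 A_ack=7335 B_seq=7335 B_ack=100

100 7335 7335 100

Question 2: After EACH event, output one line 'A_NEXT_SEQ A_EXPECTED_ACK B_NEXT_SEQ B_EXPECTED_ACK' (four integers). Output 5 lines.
100 7112 7112 100
100 7112 7270 100
100 7112 7335 100
100 7335 7335 100
214 7335 7335 214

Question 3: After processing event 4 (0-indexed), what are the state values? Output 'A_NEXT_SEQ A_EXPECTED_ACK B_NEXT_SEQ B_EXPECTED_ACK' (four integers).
After event 0: A_seq=100 A_ack=7112 B_seq=7112 B_ack=100
After event 1: A_seq=100 A_ack=7112 B_seq=7270 B_ack=100
After event 2: A_seq=100 A_ack=7112 B_seq=7335 B_ack=100
After event 3: A_seq=100 A_ack=7335 B_seq=7335 B_ack=100
After event 4: A_seq=214 A_ack=7335 B_seq=7335 B_ack=214

214 7335 7335 214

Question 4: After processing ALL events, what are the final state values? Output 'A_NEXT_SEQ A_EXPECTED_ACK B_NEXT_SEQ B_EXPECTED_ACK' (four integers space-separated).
Answer: 214 7335 7335 214

Derivation:
After event 0: A_seq=100 A_ack=7112 B_seq=7112 B_ack=100
After event 1: A_seq=100 A_ack=7112 B_seq=7270 B_ack=100
After event 2: A_seq=100 A_ack=7112 B_seq=7335 B_ack=100
After event 3: A_seq=100 A_ack=7335 B_seq=7335 B_ack=100
After event 4: A_seq=214 A_ack=7335 B_seq=7335 B_ack=214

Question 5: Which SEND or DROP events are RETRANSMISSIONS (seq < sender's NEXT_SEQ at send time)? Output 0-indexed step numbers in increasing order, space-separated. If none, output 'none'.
Answer: 3

Derivation:
Step 0: SEND seq=7000 -> fresh
Step 1: DROP seq=7112 -> fresh
Step 2: SEND seq=7270 -> fresh
Step 3: SEND seq=7112 -> retransmit
Step 4: SEND seq=100 -> fresh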